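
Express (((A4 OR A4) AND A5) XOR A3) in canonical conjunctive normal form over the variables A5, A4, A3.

(A5 OR A4 OR A3) AND (A5 OR NOT A4 OR A3) AND (NOT A5 OR A4 OR A3) AND (NOT A5 OR NOT A4 OR NOT A3)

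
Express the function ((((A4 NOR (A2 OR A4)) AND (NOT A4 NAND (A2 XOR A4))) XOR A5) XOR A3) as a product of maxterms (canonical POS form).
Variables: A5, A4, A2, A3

ΠM(1, 2, 4, 6, 8, 11, 13, 15) = (A5 OR A4 OR A2 OR NOT A3) AND (A5 OR A4 OR NOT A2 OR A3) AND (A5 OR NOT A4 OR A2 OR A3) AND (A5 OR NOT A4 OR NOT A2 OR A3) AND (NOT A5 OR A4 OR A2 OR A3) AND (NOT A5 OR A4 OR NOT A2 OR NOT A3) AND (NOT A5 OR NOT A4 OR A2 OR NOT A3) AND (NOT A5 OR NOT A4 OR NOT A2 OR NOT A3)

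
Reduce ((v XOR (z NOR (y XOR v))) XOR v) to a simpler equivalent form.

By XOR self-cancellation ((E XOR v) XOR v = E):
= (z NOR (y XOR v))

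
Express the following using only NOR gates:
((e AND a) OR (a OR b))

((((e NOR e) NOR (a NOR a)) NOR ((a NOR b) NOR (a NOR b))) NOR (((e NOR e) NOR (a NOR a)) NOR ((a NOR b) NOR (a NOR b))))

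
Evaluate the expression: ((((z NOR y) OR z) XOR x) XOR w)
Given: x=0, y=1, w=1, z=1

Substituting: ((((1 NOR 1) OR 1) XOR 0) XOR 1)
= 0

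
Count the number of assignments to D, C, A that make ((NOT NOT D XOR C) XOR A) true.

Satisfying assignments: (0,0,1), (0,1,0), (1,0,0), (1,1,1)
Count: 4 out of 8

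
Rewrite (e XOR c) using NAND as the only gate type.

((e NAND (e NAND c)) NAND (c NAND (e NAND c)))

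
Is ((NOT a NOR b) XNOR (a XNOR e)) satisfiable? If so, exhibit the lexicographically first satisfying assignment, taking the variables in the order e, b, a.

e=0, b=1, a=1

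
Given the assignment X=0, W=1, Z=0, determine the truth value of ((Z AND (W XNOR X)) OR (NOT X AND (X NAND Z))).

Substituting: ((0 AND (1 XNOR 0)) OR (NOT 0 AND (0 NAND 0)))
= 1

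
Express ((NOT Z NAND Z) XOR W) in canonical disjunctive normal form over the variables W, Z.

(NOT W AND NOT Z) OR (NOT W AND Z)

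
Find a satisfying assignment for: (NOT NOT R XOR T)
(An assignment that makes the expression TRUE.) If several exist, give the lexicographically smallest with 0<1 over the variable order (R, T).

R=0, T=1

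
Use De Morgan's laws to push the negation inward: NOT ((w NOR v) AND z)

NOT (w NOR v) OR NOT z
De Morgan's: NOT(AND of terms) = OR of negations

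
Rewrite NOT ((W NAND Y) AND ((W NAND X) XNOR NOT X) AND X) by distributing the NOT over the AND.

NOT (W NAND Y) OR NOT ((W NAND X) XNOR NOT X) OR NOT X
De Morgan's: NOT(AND of terms) = OR of negations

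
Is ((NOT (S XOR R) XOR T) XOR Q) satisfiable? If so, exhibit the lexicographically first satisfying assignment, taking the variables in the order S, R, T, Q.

S=0, R=0, T=0, Q=0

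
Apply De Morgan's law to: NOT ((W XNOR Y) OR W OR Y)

NOT (W XNOR Y) AND NOT W AND NOT Y
De Morgan's: NOT(OR of terms) = AND of negations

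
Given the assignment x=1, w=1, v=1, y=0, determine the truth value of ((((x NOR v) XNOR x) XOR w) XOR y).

Substituting: ((((1 NOR 1) XNOR 1) XOR 1) XOR 0)
= 1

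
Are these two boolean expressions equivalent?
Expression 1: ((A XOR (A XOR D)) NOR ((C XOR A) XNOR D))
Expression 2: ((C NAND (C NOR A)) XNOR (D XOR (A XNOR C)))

No. Counterexample: with A=0, C=0, D=0, Expression 1 = 0 but Expression 2 = 1.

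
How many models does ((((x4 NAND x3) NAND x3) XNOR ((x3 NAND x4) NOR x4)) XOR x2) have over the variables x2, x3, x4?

Satisfying assignments: (0,1,0), (1,0,0), (1,0,1), (1,1,1)
Count: 4 out of 8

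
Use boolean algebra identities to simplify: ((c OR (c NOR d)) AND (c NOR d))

By absorption (E AND (E OR v) = E):
= (c NOR d)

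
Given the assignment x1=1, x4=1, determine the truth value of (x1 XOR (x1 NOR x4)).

Substituting: (1 XOR (1 NOR 1))
= 1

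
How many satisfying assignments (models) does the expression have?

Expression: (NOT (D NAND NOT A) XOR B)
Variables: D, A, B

Satisfying assignments: (0,0,1), (0,1,1), (1,0,0), (1,1,1)
Count: 4 out of 8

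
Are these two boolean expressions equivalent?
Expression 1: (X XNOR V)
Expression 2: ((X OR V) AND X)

No. Counterexample: with V=0, X=0, Expression 1 = 1 but Expression 2 = 0.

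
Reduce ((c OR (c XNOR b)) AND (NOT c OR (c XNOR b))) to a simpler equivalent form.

By distribution ((E OR v) AND (E OR NOT v) = E):
= (c XNOR b)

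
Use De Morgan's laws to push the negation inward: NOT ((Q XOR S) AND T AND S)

NOT (Q XOR S) OR NOT T OR NOT S
De Morgan's: NOT(AND of terms) = OR of negations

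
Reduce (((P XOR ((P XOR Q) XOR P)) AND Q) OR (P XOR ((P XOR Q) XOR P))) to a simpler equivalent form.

By absorption (E OR (E AND v) = E) then XOR self-cancellation ((E XOR v) XOR v = E):
= (P XOR Q)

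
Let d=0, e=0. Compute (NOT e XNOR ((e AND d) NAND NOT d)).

Substituting: (NOT 0 XNOR ((0 AND 0) NAND NOT 0))
= 1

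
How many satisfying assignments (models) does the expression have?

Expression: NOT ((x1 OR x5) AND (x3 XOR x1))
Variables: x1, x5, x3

Satisfying assignments: (0,0,0), (0,0,1), (0,1,0), (1,0,1), (1,1,1)
Count: 5 out of 8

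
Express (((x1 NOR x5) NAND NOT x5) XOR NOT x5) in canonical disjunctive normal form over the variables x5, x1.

(NOT x5 AND NOT x1) OR (x5 AND NOT x1) OR (x5 AND x1)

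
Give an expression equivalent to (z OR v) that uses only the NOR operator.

((z NOR v) NOR (z NOR v))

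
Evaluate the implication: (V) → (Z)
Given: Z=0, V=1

Antecedent (V) = 1; consequent (Z) = 0.
1 → 0 = 0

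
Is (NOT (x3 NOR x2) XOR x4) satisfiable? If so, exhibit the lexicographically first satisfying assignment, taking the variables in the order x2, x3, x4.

x2=0, x3=0, x4=1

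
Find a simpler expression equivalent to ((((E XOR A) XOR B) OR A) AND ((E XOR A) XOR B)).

By absorption (E AND (E OR v) = E):
= ((E XOR A) XOR B)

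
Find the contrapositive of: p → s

Contrapositive: NOT s → NOT p
Note: A statement and its contrapositive are logically equivalent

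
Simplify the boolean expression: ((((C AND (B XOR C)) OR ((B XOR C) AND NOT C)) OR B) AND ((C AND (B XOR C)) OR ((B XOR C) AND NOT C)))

By absorption (E AND (E OR v) = E) then distribution ((E AND v) OR (E AND NOT v) = E):
= (B XOR C)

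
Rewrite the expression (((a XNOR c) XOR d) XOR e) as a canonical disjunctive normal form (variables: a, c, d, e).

(NOT a AND NOT c AND NOT d AND NOT e) OR (NOT a AND NOT c AND d AND e) OR (NOT a AND c AND NOT d AND e) OR (NOT a AND c AND d AND NOT e) OR (a AND NOT c AND NOT d AND e) OR (a AND NOT c AND d AND NOT e) OR (a AND c AND NOT d AND NOT e) OR (a AND c AND d AND e)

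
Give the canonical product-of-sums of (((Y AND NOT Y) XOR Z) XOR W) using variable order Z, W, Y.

ΠM(0, 1, 6, 7) = (Z OR W OR Y) AND (Z OR W OR NOT Y) AND (NOT Z OR NOT W OR Y) AND (NOT Z OR NOT W OR NOT Y)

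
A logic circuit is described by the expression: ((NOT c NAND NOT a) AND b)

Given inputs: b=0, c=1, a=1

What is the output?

Substituting: ((NOT 1 NAND NOT 1) AND 0)
= 0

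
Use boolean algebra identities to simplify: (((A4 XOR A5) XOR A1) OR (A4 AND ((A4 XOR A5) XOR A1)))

By absorption (E OR (E AND v) = E):
= ((A4 XOR A5) XOR A1)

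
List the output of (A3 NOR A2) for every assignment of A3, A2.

A3 | A2 | Output
----------------
0 | 0 | 1
0 | 1 | 0
1 | 0 | 0
1 | 1 | 0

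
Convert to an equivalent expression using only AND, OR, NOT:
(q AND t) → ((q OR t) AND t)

NOT (q AND t) OR ((q OR t) AND t)
(Implication elimination: A → B = NOT A OR B)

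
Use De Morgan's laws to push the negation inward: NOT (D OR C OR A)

NOT D AND NOT C AND NOT A
De Morgan's: NOT(OR of terms) = AND of negations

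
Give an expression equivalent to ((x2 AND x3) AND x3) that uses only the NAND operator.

((((x2 NAND x3) NAND (x2 NAND x3)) NAND x3) NAND (((x2 NAND x3) NAND (x2 NAND x3)) NAND x3))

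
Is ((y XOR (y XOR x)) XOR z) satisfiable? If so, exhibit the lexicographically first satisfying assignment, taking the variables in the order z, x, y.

z=0, x=1, y=0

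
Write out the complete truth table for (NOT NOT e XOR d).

e | d | Output
--------------
0 | 0 | 0
0 | 1 | 1
1 | 0 | 1
1 | 1 | 0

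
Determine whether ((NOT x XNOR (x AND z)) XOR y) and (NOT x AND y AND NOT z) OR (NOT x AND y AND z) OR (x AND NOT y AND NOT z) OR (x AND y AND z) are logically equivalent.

Yes, they are equivalent — the two output columns agree on all 8 assignments:
x | y | z | Expression 1 | Expression 2
---------------------------------------
0 | 0 | 0 | 0 | 0
0 | 0 | 1 | 0 | 0
0 | 1 | 0 | 1 | 1
0 | 1 | 1 | 1 | 1
1 | 0 | 0 | 1 | 1
1 | 0 | 1 | 0 | 0
1 | 1 | 0 | 0 | 0
1 | 1 | 1 | 1 | 1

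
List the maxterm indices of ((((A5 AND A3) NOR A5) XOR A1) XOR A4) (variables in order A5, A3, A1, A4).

ΠM(1, 2, 5, 6, 8, 11, 12, 15) = (A5 OR A3 OR A1 OR NOT A4) AND (A5 OR A3 OR NOT A1 OR A4) AND (A5 OR NOT A3 OR A1 OR NOT A4) AND (A5 OR NOT A3 OR NOT A1 OR A4) AND (NOT A5 OR A3 OR A1 OR A4) AND (NOT A5 OR A3 OR NOT A1 OR NOT A4) AND (NOT A5 OR NOT A3 OR A1 OR A4) AND (NOT A5 OR NOT A3 OR NOT A1 OR NOT A4)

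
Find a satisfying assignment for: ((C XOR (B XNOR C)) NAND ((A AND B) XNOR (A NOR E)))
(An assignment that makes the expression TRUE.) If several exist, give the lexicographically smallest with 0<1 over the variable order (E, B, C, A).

E=0, B=0, C=0, A=0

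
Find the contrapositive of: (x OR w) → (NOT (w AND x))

Contrapositive: (w AND x) → NOT (x OR w)
Note: A statement and its contrapositive are logically equivalent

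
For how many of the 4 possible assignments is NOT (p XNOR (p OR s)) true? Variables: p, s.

Satisfying assignments: (0,1)
Count: 1 out of 4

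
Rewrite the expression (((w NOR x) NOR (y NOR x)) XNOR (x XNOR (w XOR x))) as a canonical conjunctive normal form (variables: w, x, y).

(w OR x OR y) AND (w OR x OR NOT y) AND (NOT w OR x OR NOT y) AND (NOT w OR NOT x OR y) AND (NOT w OR NOT x OR NOT y)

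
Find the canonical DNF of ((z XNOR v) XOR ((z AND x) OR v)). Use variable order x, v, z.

(NOT x AND NOT v AND NOT z) OR (NOT x AND v AND NOT z) OR (x AND NOT v AND NOT z) OR (x AND NOT v AND z) OR (x AND v AND NOT z)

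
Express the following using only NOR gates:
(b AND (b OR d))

((b NOR b) NOR (((b NOR d) NOR (b NOR d)) NOR ((b NOR d) NOR (b NOR d))))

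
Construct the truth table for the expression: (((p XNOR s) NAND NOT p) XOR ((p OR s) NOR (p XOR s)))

s | p | Output
--------------
0 | 0 | 1
0 | 1 | 1
1 | 0 | 1
1 | 1 | 1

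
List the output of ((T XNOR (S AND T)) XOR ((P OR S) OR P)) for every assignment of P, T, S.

P | T | S | Output
------------------
0 | 0 | 0 | 1
0 | 0 | 1 | 0
0 | 1 | 0 | 0
0 | 1 | 1 | 0
1 | 0 | 0 | 0
1 | 0 | 1 | 0
1 | 1 | 0 | 1
1 | 1 | 1 | 0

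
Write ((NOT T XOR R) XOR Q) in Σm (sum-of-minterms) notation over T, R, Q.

Σm(0, 3, 5, 6) = (NOT T AND NOT R AND NOT Q) OR (NOT T AND R AND Q) OR (T AND NOT R AND Q) OR (T AND R AND NOT Q)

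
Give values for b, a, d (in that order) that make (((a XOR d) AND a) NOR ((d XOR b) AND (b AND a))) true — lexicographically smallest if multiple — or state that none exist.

b=0, a=0, d=0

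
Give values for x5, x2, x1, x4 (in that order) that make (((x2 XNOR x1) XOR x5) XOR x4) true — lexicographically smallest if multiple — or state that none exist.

x5=0, x2=0, x1=0, x4=0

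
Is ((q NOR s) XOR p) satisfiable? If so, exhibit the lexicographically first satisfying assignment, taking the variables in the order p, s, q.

p=0, s=0, q=0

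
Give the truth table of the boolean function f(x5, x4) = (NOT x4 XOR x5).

x5 | x4 | Output
----------------
0 | 0 | 1
0 | 1 | 0
1 | 0 | 0
1 | 1 | 1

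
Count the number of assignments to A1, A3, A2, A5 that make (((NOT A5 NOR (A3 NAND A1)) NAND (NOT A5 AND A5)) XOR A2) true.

Satisfying assignments: (0,0,0,0), (0,0,0,1), (0,1,0,0), (0,1,0,1), (1,0,0,0), (1,0,0,1), (1,1,0,0), (1,1,0,1)
Count: 8 out of 16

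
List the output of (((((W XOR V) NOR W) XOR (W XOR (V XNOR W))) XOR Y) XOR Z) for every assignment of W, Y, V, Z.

W | Y | V | Z | Output
----------------------
0 | 0 | 0 | 0 | 0
0 | 0 | 0 | 1 | 1
0 | 0 | 1 | 0 | 0
0 | 0 | 1 | 1 | 1
0 | 1 | 0 | 0 | 1
0 | 1 | 0 | 1 | 0
0 | 1 | 1 | 0 | 1
0 | 1 | 1 | 1 | 0
1 | 0 | 0 | 0 | 1
1 | 0 | 0 | 1 | 0
1 | 0 | 1 | 0 | 0
1 | 0 | 1 | 1 | 1
1 | 1 | 0 | 0 | 0
1 | 1 | 0 | 1 | 1
1 | 1 | 1 | 0 | 1
1 | 1 | 1 | 1 | 0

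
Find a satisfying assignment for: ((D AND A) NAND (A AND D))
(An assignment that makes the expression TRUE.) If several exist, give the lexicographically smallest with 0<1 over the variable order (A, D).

A=0, D=0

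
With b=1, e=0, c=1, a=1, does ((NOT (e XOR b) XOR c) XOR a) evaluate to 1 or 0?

Substituting: ((NOT (0 XOR 1) XOR 1) XOR 1)
= 0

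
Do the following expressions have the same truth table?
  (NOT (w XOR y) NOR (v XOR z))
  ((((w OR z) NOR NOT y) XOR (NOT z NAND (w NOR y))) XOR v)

No. Counterexample: with y=0, v=0, w=0, z=1, Expression 1 = 0 but Expression 2 = 1.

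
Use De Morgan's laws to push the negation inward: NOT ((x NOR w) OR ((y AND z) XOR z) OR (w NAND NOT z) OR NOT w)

NOT (x NOR w) AND NOT ((y AND z) XOR z) AND NOT (w NAND NOT z) AND w
De Morgan's: NOT(OR of terms) = AND of negations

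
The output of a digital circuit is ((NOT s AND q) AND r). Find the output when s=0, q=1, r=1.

Substituting: ((NOT 0 AND 1) AND 1)
= 1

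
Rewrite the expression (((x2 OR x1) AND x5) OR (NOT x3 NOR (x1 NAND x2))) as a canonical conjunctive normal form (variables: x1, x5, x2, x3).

(x1 OR x5 OR x2 OR x3) AND (x1 OR x5 OR x2 OR NOT x3) AND (x1 OR x5 OR NOT x2 OR x3) AND (x1 OR x5 OR NOT x2 OR NOT x3) AND (x1 OR NOT x5 OR x2 OR x3) AND (x1 OR NOT x5 OR x2 OR NOT x3) AND (NOT x1 OR x5 OR x2 OR x3) AND (NOT x1 OR x5 OR x2 OR NOT x3) AND (NOT x1 OR x5 OR NOT x2 OR x3)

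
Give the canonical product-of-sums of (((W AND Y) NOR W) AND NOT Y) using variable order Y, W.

ΠM(1, 2, 3) = (Y OR NOT W) AND (NOT Y OR W) AND (NOT Y OR NOT W)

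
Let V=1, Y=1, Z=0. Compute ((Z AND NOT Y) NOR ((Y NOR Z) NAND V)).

Substituting: ((0 AND NOT 1) NOR ((1 NOR 0) NAND 1))
= 0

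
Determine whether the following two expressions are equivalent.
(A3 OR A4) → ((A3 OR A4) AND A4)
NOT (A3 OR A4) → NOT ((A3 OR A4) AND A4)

No, Inverse is not equivalent to original (counterexample: A3=1, A4=0)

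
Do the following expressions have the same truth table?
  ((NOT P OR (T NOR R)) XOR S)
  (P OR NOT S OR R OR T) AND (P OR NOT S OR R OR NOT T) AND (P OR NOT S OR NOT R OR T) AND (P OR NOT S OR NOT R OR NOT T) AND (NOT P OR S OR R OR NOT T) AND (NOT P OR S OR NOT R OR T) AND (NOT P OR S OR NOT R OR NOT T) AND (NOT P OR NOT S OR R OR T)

Yes, they are equivalent — the two output columns agree on all 16 assignments:
P | S | R | T | Expression 1 | Expression 2
-------------------------------------------
0 | 0 | 0 | 0 | 1 | 1
0 | 0 | 0 | 1 | 1 | 1
0 | 0 | 1 | 0 | 1 | 1
0 | 0 | 1 | 1 | 1 | 1
0 | 1 | 0 | 0 | 0 | 0
0 | 1 | 0 | 1 | 0 | 0
0 | 1 | 1 | 0 | 0 | 0
0 | 1 | 1 | 1 | 0 | 0
1 | 0 | 0 | 0 | 1 | 1
1 | 0 | 0 | 1 | 0 | 0
1 | 0 | 1 | 0 | 0 | 0
1 | 0 | 1 | 1 | 0 | 0
1 | 1 | 0 | 0 | 0 | 0
1 | 1 | 0 | 1 | 1 | 1
1 | 1 | 1 | 0 | 1 | 1
1 | 1 | 1 | 1 | 1 | 1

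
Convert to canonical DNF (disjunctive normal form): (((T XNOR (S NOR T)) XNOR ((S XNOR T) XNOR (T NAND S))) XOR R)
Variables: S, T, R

(NOT S AND NOT T AND R) OR (NOT S AND T AND NOT R) OR (S AND NOT T AND R) OR (S AND T AND NOT R)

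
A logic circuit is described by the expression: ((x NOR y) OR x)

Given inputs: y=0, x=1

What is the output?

Substituting: ((1 NOR 0) OR 1)
= 1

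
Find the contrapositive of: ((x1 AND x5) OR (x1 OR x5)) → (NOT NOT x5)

Contrapositive: NOT x5 → NOT ((x1 AND x5) OR (x1 OR x5))
Note: A statement and its contrapositive are logically equivalent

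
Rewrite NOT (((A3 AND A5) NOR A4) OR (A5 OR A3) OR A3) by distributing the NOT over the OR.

NOT ((A3 AND A5) NOR A4) AND NOT (A5 OR A3) AND NOT A3
De Morgan's: NOT(OR of terms) = AND of negations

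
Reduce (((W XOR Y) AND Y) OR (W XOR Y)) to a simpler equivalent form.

By absorption (E OR (E AND v) = E):
= (W XOR Y)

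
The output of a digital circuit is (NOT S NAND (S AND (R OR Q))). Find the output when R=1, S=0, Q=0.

Substituting: (NOT 0 NAND (0 AND (1 OR 0)))
= 1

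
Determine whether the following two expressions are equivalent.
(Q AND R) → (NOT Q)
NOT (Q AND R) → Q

No, Inverse is not equivalent to original (counterexample: R=0, Q=0)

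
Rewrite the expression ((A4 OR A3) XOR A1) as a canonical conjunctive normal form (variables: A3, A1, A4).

(A3 OR A1 OR A4) AND (A3 OR NOT A1 OR NOT A4) AND (NOT A3 OR NOT A1 OR A4) AND (NOT A3 OR NOT A1 OR NOT A4)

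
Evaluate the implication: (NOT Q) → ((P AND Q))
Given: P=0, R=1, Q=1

Antecedent (NOT Q) = 0; consequent ((P AND Q)) = 0.
0 → 0 = 1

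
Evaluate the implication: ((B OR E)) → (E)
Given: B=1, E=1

Antecedent ((B OR E)) = 1; consequent (E) = 1.
1 → 1 = 1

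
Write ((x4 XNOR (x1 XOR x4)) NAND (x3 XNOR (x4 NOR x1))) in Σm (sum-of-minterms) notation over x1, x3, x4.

Σm(0, 3, 4, 5, 6, 7) = (NOT x1 AND NOT x3 AND NOT x4) OR (NOT x1 AND x3 AND x4) OR (x1 AND NOT x3 AND NOT x4) OR (x1 AND NOT x3 AND x4) OR (x1 AND x3 AND NOT x4) OR (x1 AND x3 AND x4)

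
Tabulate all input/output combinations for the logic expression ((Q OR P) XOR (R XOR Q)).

P | Q | R | Output
------------------
0 | 0 | 0 | 0
0 | 0 | 1 | 1
0 | 1 | 0 | 0
0 | 1 | 1 | 1
1 | 0 | 0 | 1
1 | 0 | 1 | 0
1 | 1 | 0 | 0
1 | 1 | 1 | 1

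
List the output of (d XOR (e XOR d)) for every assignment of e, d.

e | d | Output
--------------
0 | 0 | 0
0 | 1 | 0
1 | 0 | 1
1 | 1 | 1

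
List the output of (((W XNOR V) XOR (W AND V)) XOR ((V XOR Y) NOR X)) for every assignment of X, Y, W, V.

X | Y | W | V | Output
----------------------
0 | 0 | 0 | 0 | 0
0 | 0 | 0 | 1 | 0
0 | 0 | 1 | 0 | 1
0 | 0 | 1 | 1 | 0
0 | 1 | 0 | 0 | 1
0 | 1 | 0 | 1 | 1
0 | 1 | 1 | 0 | 0
0 | 1 | 1 | 1 | 1
1 | 0 | 0 | 0 | 1
1 | 0 | 0 | 1 | 0
1 | 0 | 1 | 0 | 0
1 | 0 | 1 | 1 | 0
1 | 1 | 0 | 0 | 1
1 | 1 | 0 | 1 | 0
1 | 1 | 1 | 0 | 0
1 | 1 | 1 | 1 | 0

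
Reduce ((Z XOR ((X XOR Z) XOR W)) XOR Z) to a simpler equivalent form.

By XOR self-cancellation ((E XOR v) XOR v = E):
= ((X XOR Z) XOR W)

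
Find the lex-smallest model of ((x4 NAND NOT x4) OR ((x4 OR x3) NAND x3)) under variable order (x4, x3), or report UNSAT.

x4=0, x3=0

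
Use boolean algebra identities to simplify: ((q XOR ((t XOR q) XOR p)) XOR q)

By XOR self-cancellation ((E XOR v) XOR v = E):
= ((t XOR q) XOR p)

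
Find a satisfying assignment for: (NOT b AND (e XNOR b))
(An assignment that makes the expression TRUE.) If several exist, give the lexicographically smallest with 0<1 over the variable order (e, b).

e=0, b=0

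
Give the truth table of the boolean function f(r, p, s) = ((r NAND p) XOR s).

r | p | s | Output
------------------
0 | 0 | 0 | 1
0 | 0 | 1 | 0
0 | 1 | 0 | 1
0 | 1 | 1 | 0
1 | 0 | 0 | 1
1 | 0 | 1 | 0
1 | 1 | 0 | 0
1 | 1 | 1 | 1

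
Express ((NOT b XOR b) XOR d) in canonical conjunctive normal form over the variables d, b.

(NOT d OR b) AND (NOT d OR NOT b)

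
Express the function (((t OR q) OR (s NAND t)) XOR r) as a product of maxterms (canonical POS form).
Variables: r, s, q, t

ΠM(8, 9, 10, 11, 12, 13, 14, 15) = (NOT r OR s OR q OR t) AND (NOT r OR s OR q OR NOT t) AND (NOT r OR s OR NOT q OR t) AND (NOT r OR s OR NOT q OR NOT t) AND (NOT r OR NOT s OR q OR t) AND (NOT r OR NOT s OR q OR NOT t) AND (NOT r OR NOT s OR NOT q OR t) AND (NOT r OR NOT s OR NOT q OR NOT t)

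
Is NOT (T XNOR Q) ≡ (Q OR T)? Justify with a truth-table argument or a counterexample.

No. Counterexample: with Q=1, T=1, Expression 1 = 0 but Expression 2 = 1.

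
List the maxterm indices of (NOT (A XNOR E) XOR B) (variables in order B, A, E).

ΠM(0, 3, 5, 6) = (B OR A OR E) AND (B OR NOT A OR NOT E) AND (NOT B OR A OR NOT E) AND (NOT B OR NOT A OR E)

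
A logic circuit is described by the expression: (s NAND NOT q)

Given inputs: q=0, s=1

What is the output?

Substituting: (1 NAND NOT 0)
= 0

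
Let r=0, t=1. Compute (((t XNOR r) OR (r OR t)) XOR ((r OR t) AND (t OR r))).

Substituting: (((1 XNOR 0) OR (0 OR 1)) XOR ((0 OR 1) AND (1 OR 0)))
= 0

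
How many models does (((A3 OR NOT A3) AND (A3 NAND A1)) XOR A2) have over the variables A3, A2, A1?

Satisfying assignments: (0,0,0), (0,0,1), (1,0,0), (1,1,1)
Count: 4 out of 8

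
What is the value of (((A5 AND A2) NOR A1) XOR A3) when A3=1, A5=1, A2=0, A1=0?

Substituting: (((1 AND 0) NOR 0) XOR 1)
= 0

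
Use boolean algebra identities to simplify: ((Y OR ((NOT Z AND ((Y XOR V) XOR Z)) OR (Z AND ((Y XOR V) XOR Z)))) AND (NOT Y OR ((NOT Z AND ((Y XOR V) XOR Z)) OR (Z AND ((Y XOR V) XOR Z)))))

By distribution ((E OR v) AND (E OR NOT v) = E) then distribution ((E AND v) OR (E AND NOT v) = E):
= ((Y XOR V) XOR Z)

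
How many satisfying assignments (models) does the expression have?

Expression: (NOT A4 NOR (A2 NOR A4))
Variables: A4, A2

Satisfying assignments: (1,0), (1,1)
Count: 2 out of 4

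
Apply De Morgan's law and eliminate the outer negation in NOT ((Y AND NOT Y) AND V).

NOT (Y AND NOT Y) OR NOT V
De Morgan's: NOT(AND of terms) = OR of negations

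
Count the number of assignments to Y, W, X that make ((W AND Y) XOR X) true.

Satisfying assignments: (0,0,1), (0,1,1), (1,0,1), (1,1,0)
Count: 4 out of 8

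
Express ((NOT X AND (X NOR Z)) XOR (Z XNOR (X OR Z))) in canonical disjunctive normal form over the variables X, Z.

(NOT X AND Z) OR (X AND Z)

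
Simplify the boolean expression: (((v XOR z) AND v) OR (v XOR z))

By absorption (E OR (E AND v) = E):
= (v XOR z)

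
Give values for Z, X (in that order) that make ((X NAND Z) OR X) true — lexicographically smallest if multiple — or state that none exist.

Z=0, X=0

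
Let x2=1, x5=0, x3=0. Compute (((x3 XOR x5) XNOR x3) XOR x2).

Substituting: (((0 XOR 0) XNOR 0) XOR 1)
= 0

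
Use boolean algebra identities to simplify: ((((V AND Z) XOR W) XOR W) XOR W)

By XOR self-cancellation ((E XOR v) XOR v = E):
= ((V AND Z) XOR W)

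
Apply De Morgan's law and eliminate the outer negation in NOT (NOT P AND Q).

P OR NOT Q
De Morgan's: NOT(AND of terms) = OR of negations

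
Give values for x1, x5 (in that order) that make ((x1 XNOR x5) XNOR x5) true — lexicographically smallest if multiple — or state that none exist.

x1=1, x5=0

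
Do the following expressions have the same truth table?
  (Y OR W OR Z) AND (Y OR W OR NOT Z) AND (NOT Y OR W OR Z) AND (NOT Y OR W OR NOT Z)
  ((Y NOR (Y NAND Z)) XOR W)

Yes, they are equivalent — the two output columns agree on all 8 assignments:
Y | W | Z | Expression 1 | Expression 2
---------------------------------------
0 | 0 | 0 | 0 | 0
0 | 0 | 1 | 0 | 0
0 | 1 | 0 | 1 | 1
0 | 1 | 1 | 1 | 1
1 | 0 | 0 | 0 | 0
1 | 0 | 1 | 0 | 0
1 | 1 | 0 | 1 | 1
1 | 1 | 1 | 1 | 1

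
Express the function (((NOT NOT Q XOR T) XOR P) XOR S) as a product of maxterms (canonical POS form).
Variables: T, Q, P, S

ΠM(0, 3, 5, 6, 9, 10, 12, 15) = (T OR Q OR P OR S) AND (T OR Q OR NOT P OR NOT S) AND (T OR NOT Q OR P OR NOT S) AND (T OR NOT Q OR NOT P OR S) AND (NOT T OR Q OR P OR NOT S) AND (NOT T OR Q OR NOT P OR S) AND (NOT T OR NOT Q OR P OR S) AND (NOT T OR NOT Q OR NOT P OR NOT S)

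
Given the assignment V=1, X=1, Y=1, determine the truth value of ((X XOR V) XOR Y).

Substituting: ((1 XOR 1) XOR 1)
= 1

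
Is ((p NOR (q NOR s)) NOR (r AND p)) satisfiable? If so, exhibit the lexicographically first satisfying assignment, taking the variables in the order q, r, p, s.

q=0, r=0, p=0, s=0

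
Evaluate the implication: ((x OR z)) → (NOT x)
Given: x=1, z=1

Antecedent ((x OR z)) = 1; consequent (NOT x) = 0.
1 → 0 = 0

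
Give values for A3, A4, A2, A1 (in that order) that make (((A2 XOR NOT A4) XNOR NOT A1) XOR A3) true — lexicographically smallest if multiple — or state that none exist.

A3=0, A4=0, A2=0, A1=0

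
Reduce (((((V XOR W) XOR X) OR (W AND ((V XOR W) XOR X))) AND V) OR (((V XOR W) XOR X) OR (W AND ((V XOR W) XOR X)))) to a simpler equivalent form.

By absorption (E OR (E AND v) = E) then absorption (E OR (E AND v) = E):
= ((V XOR W) XOR X)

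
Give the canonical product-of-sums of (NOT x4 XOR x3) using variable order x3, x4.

ΠM(1, 2) = (x3 OR NOT x4) AND (NOT x3 OR x4)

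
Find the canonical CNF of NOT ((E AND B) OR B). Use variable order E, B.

(E OR NOT B) AND (NOT E OR NOT B)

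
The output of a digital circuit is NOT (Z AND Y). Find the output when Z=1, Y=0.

Substituting: NOT (1 AND 0)
= 1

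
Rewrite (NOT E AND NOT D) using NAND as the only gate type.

(((E NAND E) NAND (D NAND D)) NAND ((E NAND E) NAND (D NAND D)))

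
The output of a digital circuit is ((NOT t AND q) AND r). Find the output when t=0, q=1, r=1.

Substituting: ((NOT 0 AND 1) AND 1)
= 1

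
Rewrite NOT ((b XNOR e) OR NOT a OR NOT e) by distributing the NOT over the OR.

NOT (b XNOR e) AND a AND e
De Morgan's: NOT(OR of terms) = AND of negations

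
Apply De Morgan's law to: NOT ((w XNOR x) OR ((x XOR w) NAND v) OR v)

NOT (w XNOR x) AND NOT ((x XOR w) NAND v) AND NOT v
De Morgan's: NOT(OR of terms) = AND of negations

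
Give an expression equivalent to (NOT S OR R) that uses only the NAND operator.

(((S NAND S) NAND (S NAND S)) NAND (R NAND R))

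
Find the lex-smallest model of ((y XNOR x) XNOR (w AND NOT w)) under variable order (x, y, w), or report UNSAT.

x=0, y=1, w=0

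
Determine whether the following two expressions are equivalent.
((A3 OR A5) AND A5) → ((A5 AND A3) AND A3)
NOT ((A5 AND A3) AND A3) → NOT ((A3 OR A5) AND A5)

Yes, Contrapositive is always equivalent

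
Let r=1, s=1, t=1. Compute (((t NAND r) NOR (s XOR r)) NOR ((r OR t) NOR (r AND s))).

Substituting: (((1 NAND 1) NOR (1 XOR 1)) NOR ((1 OR 1) NOR (1 AND 1)))
= 0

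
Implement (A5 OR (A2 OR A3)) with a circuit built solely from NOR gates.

((A5 NOR ((A2 NOR A3) NOR (A2 NOR A3))) NOR (A5 NOR ((A2 NOR A3) NOR (A2 NOR A3))))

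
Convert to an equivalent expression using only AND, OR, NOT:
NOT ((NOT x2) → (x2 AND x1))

(NOT x2) AND NOT (x2 AND x1)
(Negated implication: NOT(A → B) = A AND NOT B)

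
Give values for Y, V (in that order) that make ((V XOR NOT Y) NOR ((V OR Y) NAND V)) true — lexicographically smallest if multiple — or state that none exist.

Y=0, V=1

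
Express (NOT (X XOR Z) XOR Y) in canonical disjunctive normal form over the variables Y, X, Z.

(NOT Y AND NOT X AND NOT Z) OR (NOT Y AND X AND Z) OR (Y AND NOT X AND Z) OR (Y AND X AND NOT Z)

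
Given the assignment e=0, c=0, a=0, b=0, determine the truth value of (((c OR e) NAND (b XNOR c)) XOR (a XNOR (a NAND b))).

Substituting: (((0 OR 0) NAND (0 XNOR 0)) XOR (0 XNOR (0 NAND 0)))
= 1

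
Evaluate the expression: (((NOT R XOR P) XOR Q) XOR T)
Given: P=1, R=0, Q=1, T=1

Substituting: (((NOT 0 XOR 1) XOR 1) XOR 1)
= 0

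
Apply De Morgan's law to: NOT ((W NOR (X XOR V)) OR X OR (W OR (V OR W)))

NOT (W NOR (X XOR V)) AND NOT X AND NOT (W OR (V OR W))
De Morgan's: NOT(OR of terms) = AND of negations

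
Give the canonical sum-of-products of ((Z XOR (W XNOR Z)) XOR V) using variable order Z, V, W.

Σm(0, 3, 4, 7) = (NOT Z AND NOT V AND NOT W) OR (NOT Z AND V AND W) OR (Z AND NOT V AND NOT W) OR (Z AND V AND W)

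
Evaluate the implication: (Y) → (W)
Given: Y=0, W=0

Antecedent (Y) = 0; consequent (W) = 0.
0 → 0 = 1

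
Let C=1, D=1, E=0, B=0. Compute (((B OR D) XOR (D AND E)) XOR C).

Substituting: (((0 OR 1) XOR (1 AND 0)) XOR 1)
= 0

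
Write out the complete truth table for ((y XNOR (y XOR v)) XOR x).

v | y | x | Output
------------------
0 | 0 | 0 | 1
0 | 0 | 1 | 0
0 | 1 | 0 | 1
0 | 1 | 1 | 0
1 | 0 | 0 | 0
1 | 0 | 1 | 1
1 | 1 | 0 | 0
1 | 1 | 1 | 1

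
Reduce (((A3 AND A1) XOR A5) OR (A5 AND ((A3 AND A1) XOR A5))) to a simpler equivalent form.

By absorption (E OR (E AND v) = E):
= ((A3 AND A1) XOR A5)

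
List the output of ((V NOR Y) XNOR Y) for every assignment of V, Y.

V | Y | Output
--------------
0 | 0 | 0
0 | 1 | 0
1 | 0 | 1
1 | 1 | 0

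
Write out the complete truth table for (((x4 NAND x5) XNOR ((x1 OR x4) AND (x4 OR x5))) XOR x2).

x5 | x4 | x2 | x1 | Output
--------------------------
0 | 0 | 0 | 0 | 0
0 | 0 | 0 | 1 | 0
0 | 0 | 1 | 0 | 1
0 | 0 | 1 | 1 | 1
0 | 1 | 0 | 0 | 1
0 | 1 | 0 | 1 | 1
0 | 1 | 1 | 0 | 0
0 | 1 | 1 | 1 | 0
1 | 0 | 0 | 0 | 0
1 | 0 | 0 | 1 | 1
1 | 0 | 1 | 0 | 1
1 | 0 | 1 | 1 | 0
1 | 1 | 0 | 0 | 0
1 | 1 | 0 | 1 | 0
1 | 1 | 1 | 0 | 1
1 | 1 | 1 | 1 | 1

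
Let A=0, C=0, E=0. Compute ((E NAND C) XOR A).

Substituting: ((0 NAND 0) XOR 0)
= 1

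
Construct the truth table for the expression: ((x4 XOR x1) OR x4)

x1 | x4 | Output
----------------
0 | 0 | 0
0 | 1 | 1
1 | 0 | 1
1 | 1 | 1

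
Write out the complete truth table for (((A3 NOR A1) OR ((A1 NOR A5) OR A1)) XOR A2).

A5 | A2 | A3 | A1 | Output
--------------------------
0 | 0 | 0 | 0 | 1
0 | 0 | 0 | 1 | 1
0 | 0 | 1 | 0 | 1
0 | 0 | 1 | 1 | 1
0 | 1 | 0 | 0 | 0
0 | 1 | 0 | 1 | 0
0 | 1 | 1 | 0 | 0
0 | 1 | 1 | 1 | 0
1 | 0 | 0 | 0 | 1
1 | 0 | 0 | 1 | 1
1 | 0 | 1 | 0 | 0
1 | 0 | 1 | 1 | 1
1 | 1 | 0 | 0 | 0
1 | 1 | 0 | 1 | 0
1 | 1 | 1 | 0 | 1
1 | 1 | 1 | 1 | 0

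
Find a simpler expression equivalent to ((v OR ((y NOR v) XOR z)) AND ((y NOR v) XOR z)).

By absorption (E AND (E OR v) = E):
= ((y NOR v) XOR z)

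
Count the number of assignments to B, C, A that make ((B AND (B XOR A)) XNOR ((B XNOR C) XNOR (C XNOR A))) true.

Satisfying assignments: (0,0,1), (0,1,1)
Count: 2 out of 8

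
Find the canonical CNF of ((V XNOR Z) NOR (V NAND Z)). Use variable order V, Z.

(V OR Z) AND (V OR NOT Z) AND (NOT V OR Z) AND (NOT V OR NOT Z)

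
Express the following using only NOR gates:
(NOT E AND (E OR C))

(((E NOR E) NOR (E NOR E)) NOR (((E NOR C) NOR (E NOR C)) NOR ((E NOR C) NOR (E NOR C))))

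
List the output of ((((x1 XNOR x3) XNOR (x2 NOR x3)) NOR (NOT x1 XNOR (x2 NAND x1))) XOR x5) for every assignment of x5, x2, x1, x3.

x5 | x2 | x1 | x3 | Output
--------------------------
0 | 0 | 0 | 0 | 0
0 | 0 | 0 | 1 | 0
0 | 0 | 1 | 0 | 1
0 | 0 | 1 | 1 | 1
0 | 1 | 0 | 0 | 0
0 | 1 | 0 | 1 | 0
0 | 1 | 1 | 0 | 0
0 | 1 | 1 | 1 | 0
1 | 0 | 0 | 0 | 1
1 | 0 | 0 | 1 | 1
1 | 0 | 1 | 0 | 0
1 | 0 | 1 | 1 | 0
1 | 1 | 0 | 0 | 1
1 | 1 | 0 | 1 | 1
1 | 1 | 1 | 0 | 1
1 | 1 | 1 | 1 | 1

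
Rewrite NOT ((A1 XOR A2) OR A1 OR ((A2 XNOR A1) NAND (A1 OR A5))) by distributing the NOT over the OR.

NOT (A1 XOR A2) AND NOT A1 AND NOT ((A2 XNOR A1) NAND (A1 OR A5))
De Morgan's: NOT(OR of terms) = AND of negations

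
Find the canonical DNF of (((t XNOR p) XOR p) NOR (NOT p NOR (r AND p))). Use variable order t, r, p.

(t AND NOT r AND NOT p) OR (t AND r AND NOT p) OR (t AND r AND p)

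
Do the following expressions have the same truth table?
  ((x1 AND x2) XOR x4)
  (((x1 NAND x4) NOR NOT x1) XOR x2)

No. Counterexample: with x2=0, x1=0, x4=1, Expression 1 = 1 but Expression 2 = 0.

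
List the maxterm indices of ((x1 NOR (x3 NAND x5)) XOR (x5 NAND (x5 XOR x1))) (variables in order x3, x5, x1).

ΠM(2) = (x3 OR NOT x5 OR x1)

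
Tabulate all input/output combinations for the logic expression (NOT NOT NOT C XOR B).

B | C | Output
--------------
0 | 0 | 1
0 | 1 | 0
1 | 0 | 0
1 | 1 | 1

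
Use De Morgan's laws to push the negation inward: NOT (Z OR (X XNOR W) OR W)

NOT Z AND NOT (X XNOR W) AND NOT W
De Morgan's: NOT(OR of terms) = AND of negations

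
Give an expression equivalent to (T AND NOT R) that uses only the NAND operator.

((T NAND (R NAND R)) NAND (T NAND (R NAND R)))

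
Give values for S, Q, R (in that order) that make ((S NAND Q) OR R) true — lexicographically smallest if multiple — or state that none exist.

S=0, Q=0, R=0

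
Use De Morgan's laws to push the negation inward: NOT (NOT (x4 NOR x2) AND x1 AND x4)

(x4 NOR x2) OR NOT x1 OR NOT x4
De Morgan's: NOT(AND of terms) = OR of negations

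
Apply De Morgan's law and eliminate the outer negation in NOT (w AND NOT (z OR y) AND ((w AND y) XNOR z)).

NOT w OR (z OR y) OR NOT ((w AND y) XNOR z)
De Morgan's: NOT(AND of terms) = OR of negations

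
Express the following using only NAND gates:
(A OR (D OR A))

((A NAND A) NAND (((D NAND D) NAND (A NAND A)) NAND ((D NAND D) NAND (A NAND A))))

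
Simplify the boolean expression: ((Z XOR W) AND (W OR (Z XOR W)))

By absorption (E AND (E OR v) = E):
= (Z XOR W)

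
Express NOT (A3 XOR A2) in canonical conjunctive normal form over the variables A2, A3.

(A2 OR NOT A3) AND (NOT A2 OR A3)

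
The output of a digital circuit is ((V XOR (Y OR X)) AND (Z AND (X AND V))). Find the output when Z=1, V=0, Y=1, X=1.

Substituting: ((0 XOR (1 OR 1)) AND (1 AND (1 AND 0)))
= 0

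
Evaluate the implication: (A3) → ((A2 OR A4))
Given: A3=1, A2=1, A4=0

Antecedent (A3) = 1; consequent ((A2 OR A4)) = 1.
1 → 1 = 1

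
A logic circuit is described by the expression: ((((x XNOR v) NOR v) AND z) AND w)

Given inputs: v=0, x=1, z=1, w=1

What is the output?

Substituting: ((((1 XNOR 0) NOR 0) AND 1) AND 1)
= 1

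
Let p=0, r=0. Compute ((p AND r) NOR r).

Substituting: ((0 AND 0) NOR 0)
= 1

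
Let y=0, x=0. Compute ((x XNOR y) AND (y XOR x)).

Substituting: ((0 XNOR 0) AND (0 XOR 0))
= 0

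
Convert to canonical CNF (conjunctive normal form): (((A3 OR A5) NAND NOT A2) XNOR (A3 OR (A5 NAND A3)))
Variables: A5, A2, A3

(A5 OR A2 OR NOT A3) AND (NOT A5 OR A2 OR A3) AND (NOT A5 OR A2 OR NOT A3)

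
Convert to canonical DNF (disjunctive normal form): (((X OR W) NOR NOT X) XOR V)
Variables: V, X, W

(V AND NOT X AND NOT W) OR (V AND NOT X AND W) OR (V AND X AND NOT W) OR (V AND X AND W)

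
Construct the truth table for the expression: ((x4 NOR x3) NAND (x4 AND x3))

x3 | x4 | Output
----------------
0 | 0 | 1
0 | 1 | 1
1 | 0 | 1
1 | 1 | 1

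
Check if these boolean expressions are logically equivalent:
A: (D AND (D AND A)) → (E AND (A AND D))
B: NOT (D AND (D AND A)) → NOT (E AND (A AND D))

No, Inverse is not equivalent to original (counterexample: E=0, D=1, A=1)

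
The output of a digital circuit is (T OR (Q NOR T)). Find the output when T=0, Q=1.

Substituting: (0 OR (1 NOR 0))
= 0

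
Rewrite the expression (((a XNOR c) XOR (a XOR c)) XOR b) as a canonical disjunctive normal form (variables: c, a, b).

(NOT c AND NOT a AND NOT b) OR (NOT c AND a AND NOT b) OR (c AND NOT a AND NOT b) OR (c AND a AND NOT b)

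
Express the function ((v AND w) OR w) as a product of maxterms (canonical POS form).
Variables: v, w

ΠM(0, 2) = (v OR w) AND (NOT v OR w)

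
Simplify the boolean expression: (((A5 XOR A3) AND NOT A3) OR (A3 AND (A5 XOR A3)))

By distribution ((E AND v) OR (E AND NOT v) = E):
= (A5 XOR A3)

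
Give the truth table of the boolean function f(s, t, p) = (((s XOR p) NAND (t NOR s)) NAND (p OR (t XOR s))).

s | t | p | Output
------------------
0 | 0 | 0 | 1
0 | 0 | 1 | 1
0 | 1 | 0 | 0
0 | 1 | 1 | 0
1 | 0 | 0 | 0
1 | 0 | 1 | 0
1 | 1 | 0 | 1
1 | 1 | 1 | 0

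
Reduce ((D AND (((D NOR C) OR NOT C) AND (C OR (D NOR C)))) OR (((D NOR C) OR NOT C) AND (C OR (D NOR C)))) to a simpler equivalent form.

By absorption (E OR (E AND v) = E) then distribution ((E OR v) AND (E OR NOT v) = E):
= (D NOR C)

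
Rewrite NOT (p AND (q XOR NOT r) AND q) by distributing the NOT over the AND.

NOT p OR NOT (q XOR NOT r) OR NOT q
De Morgan's: NOT(AND of terms) = OR of negations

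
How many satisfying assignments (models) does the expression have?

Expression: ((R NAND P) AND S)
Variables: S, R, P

Satisfying assignments: (1,0,0), (1,0,1), (1,1,0)
Count: 3 out of 8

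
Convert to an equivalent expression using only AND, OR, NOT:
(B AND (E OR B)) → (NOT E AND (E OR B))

NOT (B AND (E OR B)) OR (NOT E AND (E OR B))
(Implication elimination: A → B = NOT A OR B)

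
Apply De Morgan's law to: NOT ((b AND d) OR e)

NOT (b AND d) AND NOT e
De Morgan's: NOT(OR of terms) = AND of negations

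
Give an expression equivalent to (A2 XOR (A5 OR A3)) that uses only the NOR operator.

((((A2 NOR ((A5 NOR A3) NOR (A5 NOR A3))) NOR (A2 NOR ((A5 NOR A3) NOR (A5 NOR A3)))) NOR ((A2 NOR ((A5 NOR A3) NOR (A5 NOR A3))) NOR (A2 NOR ((A5 NOR A3) NOR (A5 NOR A3))))) NOR ((((A2 NOR A2) NOR (((A5 NOR A3) NOR (A5 NOR A3)) NOR ((A5 NOR A3) NOR (A5 NOR A3)))) NOR ((A2 NOR A2) NOR (((A5 NOR A3) NOR (A5 NOR A3)) NOR ((A5 NOR A3) NOR (A5 NOR A3))))) NOR (((A2 NOR A2) NOR (((A5 NOR A3) NOR (A5 NOR A3)) NOR ((A5 NOR A3) NOR (A5 NOR A3)))) NOR ((A2 NOR A2) NOR (((A5 NOR A3) NOR (A5 NOR A3)) NOR ((A5 NOR A3) NOR (A5 NOR A3)))))))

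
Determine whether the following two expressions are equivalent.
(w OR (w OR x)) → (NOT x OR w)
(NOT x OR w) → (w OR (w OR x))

No, Converse is not equivalent to original (counterexample: w=0, x=0)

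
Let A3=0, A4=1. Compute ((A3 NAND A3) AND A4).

Substituting: ((0 NAND 0) AND 1)
= 1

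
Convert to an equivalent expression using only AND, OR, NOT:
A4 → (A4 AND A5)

NOT A4 OR (A4 AND A5)
(Implication elimination: A → B = NOT A OR B)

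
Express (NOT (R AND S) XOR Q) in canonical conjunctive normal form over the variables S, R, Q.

(S OR R OR NOT Q) AND (S OR NOT R OR NOT Q) AND (NOT S OR R OR NOT Q) AND (NOT S OR NOT R OR Q)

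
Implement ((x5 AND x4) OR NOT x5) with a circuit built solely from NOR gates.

((((x5 NOR x5) NOR (x4 NOR x4)) NOR (x5 NOR x5)) NOR (((x5 NOR x5) NOR (x4 NOR x4)) NOR (x5 NOR x5)))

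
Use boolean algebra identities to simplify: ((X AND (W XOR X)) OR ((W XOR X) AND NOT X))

By distribution ((E AND v) OR (E AND NOT v) = E):
= (W XOR X)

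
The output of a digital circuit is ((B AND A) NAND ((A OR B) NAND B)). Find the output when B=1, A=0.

Substituting: ((1 AND 0) NAND ((0 OR 1) NAND 1))
= 1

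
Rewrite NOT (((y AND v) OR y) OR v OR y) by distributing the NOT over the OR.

NOT ((y AND v) OR y) AND NOT v AND NOT y
De Morgan's: NOT(OR of terms) = AND of negations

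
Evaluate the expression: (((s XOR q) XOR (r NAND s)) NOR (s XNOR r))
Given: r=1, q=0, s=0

Substituting: (((0 XOR 0) XOR (1 NAND 0)) NOR (0 XNOR 1))
= 0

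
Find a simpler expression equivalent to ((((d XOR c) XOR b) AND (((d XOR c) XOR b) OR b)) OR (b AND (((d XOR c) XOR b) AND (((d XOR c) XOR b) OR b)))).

By absorption (E OR (E AND v) = E) then absorption (E AND (E OR v) = E):
= ((d XOR c) XOR b)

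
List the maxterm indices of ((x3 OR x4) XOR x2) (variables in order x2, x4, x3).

ΠM(0, 5, 6, 7) = (x2 OR x4 OR x3) AND (NOT x2 OR x4 OR NOT x3) AND (NOT x2 OR NOT x4 OR x3) AND (NOT x2 OR NOT x4 OR NOT x3)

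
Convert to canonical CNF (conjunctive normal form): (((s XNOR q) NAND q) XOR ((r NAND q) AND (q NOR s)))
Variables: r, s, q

(r OR s OR q) AND (r OR NOT s OR NOT q) AND (NOT r OR s OR q) AND (NOT r OR NOT s OR NOT q)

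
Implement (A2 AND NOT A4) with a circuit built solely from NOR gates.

((A2 NOR A2) NOR ((A4 NOR A4) NOR (A4 NOR A4)))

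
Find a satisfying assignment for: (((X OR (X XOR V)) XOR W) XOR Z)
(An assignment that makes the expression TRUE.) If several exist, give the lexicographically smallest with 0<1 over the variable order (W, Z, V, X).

W=0, Z=0, V=0, X=1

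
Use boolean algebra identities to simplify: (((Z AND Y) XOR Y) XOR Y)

By XOR self-cancellation ((E XOR v) XOR v = E):
= (Z AND Y)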